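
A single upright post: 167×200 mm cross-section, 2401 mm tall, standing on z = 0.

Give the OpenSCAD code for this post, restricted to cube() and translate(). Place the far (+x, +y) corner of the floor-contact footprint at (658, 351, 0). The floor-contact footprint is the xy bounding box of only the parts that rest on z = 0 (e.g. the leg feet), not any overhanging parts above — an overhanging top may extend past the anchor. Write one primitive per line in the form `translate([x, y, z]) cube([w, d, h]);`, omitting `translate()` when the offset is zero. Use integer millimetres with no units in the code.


translate([491, 151, 0]) cube([167, 200, 2401]);


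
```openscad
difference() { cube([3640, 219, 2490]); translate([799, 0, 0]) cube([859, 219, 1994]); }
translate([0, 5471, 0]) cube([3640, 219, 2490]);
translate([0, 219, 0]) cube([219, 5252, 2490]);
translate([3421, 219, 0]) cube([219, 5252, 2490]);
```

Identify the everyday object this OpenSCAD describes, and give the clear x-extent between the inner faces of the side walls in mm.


A single room. The interior width is 3202 mm.

Four walls enclosing a rectangle with a door in the front wall — a room. Outside width 3640 minus two 219 mm walls gives 3202 mm.


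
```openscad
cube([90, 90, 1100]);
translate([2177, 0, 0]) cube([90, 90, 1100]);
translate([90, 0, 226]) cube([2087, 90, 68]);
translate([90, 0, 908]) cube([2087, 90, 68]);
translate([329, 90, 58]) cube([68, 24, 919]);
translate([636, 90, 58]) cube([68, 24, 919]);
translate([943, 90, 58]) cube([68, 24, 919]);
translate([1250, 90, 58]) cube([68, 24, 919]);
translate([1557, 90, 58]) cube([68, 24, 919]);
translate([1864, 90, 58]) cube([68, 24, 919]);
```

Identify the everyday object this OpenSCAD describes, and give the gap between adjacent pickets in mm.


A fence section. The picket gap is 239 mm.

Two posts, two rails, 6 pickets — a fence section. Span 2087 mm holds 6 pickets of 68 mm with 7 equal gaps: ⌊(2087 − 6·68) / 7⌋ = 239 mm.


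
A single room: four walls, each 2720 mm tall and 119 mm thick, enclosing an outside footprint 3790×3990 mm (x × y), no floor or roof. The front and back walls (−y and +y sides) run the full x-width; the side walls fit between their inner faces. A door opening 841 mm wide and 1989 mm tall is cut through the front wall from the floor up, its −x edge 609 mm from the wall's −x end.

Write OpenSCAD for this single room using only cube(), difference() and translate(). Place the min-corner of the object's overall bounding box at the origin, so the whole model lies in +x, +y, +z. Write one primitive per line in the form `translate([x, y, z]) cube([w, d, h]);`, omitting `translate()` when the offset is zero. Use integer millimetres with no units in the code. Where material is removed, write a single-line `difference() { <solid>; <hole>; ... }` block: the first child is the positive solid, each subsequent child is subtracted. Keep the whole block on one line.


difference() { cube([3790, 119, 2720]); translate([609, 0, 0]) cube([841, 119, 1989]); }
translate([0, 3871, 0]) cube([3790, 119, 2720]);
translate([0, 119, 0]) cube([119, 3752, 2720]);
translate([3671, 119, 0]) cube([119, 3752, 2720]);


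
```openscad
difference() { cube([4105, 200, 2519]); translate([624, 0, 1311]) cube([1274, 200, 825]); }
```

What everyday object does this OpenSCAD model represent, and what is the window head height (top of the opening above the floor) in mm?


A wall with a window opening. The window head height is 2136 mm.

A wall with a rectangular opening subtracted — a window. Sill at z = 1311, opening 825 mm tall, so the head is at 1311 + 825 = 2136 mm.


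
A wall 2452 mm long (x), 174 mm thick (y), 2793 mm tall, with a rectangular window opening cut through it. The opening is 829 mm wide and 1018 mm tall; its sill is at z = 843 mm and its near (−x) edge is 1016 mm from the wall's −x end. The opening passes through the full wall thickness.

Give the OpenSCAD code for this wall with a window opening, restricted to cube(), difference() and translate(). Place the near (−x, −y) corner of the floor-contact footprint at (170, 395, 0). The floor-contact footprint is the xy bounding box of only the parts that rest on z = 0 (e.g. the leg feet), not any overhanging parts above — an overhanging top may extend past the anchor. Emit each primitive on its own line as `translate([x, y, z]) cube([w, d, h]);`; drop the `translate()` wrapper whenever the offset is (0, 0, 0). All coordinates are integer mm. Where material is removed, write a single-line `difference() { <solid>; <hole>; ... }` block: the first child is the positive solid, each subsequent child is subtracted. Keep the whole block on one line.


difference() { translate([170, 395, 0]) cube([2452, 174, 2793]); translate([1186, 395, 843]) cube([829, 174, 1018]); }


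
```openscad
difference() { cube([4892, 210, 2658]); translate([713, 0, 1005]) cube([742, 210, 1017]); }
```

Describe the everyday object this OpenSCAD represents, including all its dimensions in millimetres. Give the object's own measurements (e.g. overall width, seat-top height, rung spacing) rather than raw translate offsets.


A wall 4892 mm long (x), 210 mm thick (y), 2658 mm tall, with a rectangular window opening cut through it. The opening is 742 mm wide and 1017 mm tall; its sill is at z = 1005 mm and its near (−x) edge is 713 mm from the wall's −x end. The opening passes through the full wall thickness.


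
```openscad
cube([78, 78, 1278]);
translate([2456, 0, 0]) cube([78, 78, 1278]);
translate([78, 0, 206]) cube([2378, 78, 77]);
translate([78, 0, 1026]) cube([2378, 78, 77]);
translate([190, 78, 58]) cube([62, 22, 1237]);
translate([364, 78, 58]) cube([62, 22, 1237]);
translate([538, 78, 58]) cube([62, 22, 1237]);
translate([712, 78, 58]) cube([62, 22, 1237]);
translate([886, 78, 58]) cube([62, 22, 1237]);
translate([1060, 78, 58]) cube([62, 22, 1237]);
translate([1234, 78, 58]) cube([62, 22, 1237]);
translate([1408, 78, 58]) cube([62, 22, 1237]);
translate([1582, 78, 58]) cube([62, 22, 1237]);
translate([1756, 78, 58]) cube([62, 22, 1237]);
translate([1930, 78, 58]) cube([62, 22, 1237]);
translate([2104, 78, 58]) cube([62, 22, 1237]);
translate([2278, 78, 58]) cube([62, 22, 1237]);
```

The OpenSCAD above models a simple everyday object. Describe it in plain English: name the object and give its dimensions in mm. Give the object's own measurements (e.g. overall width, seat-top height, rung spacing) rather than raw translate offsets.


A fence section. Two 78×78 mm posts, 1278 mm tall, stand on the floor with a clear span of 2378 mm between their inner faces. Two horizontal rails of 78×77 mm section span the gap between the posts with their undersides at z = 206 mm and z = 1026 mm, flush with the posts' −y face. 13 pickets, each 62 mm wide, 22 mm thick and 1237 mm tall, are fixed to the +y face of the rails with their bottoms at z = 58 mm, spaced across the span with a 112 mm gap after the −x post and between neighbouring pickets, with 116 mm left before the +x post.


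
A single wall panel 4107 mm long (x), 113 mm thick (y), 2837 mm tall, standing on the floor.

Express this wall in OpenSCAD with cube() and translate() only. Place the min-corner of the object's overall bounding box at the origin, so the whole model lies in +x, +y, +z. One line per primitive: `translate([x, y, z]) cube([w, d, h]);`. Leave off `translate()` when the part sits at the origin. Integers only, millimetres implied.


cube([4107, 113, 2837]);


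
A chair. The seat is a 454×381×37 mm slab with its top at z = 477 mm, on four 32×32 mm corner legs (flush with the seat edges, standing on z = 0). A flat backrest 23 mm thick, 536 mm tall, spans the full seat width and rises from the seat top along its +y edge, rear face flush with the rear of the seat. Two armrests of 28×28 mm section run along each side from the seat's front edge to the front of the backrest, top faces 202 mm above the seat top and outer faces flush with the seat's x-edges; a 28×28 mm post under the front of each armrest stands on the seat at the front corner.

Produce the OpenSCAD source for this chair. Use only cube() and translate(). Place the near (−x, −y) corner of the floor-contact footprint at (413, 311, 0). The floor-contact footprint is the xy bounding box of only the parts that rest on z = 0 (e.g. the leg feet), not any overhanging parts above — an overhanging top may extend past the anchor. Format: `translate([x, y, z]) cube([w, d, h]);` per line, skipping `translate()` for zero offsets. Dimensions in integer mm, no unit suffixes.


translate([413, 311, 440]) cube([454, 381, 37]);
translate([413, 311, 0]) cube([32, 32, 440]);
translate([835, 311, 0]) cube([32, 32, 440]);
translate([413, 660, 0]) cube([32, 32, 440]);
translate([835, 660, 0]) cube([32, 32, 440]);
translate([413, 669, 477]) cube([454, 23, 536]);
translate([413, 311, 651]) cube([28, 358, 28]);
translate([839, 311, 651]) cube([28, 358, 28]);
translate([413, 311, 477]) cube([28, 28, 174]);
translate([839, 311, 477]) cube([28, 28, 174]);


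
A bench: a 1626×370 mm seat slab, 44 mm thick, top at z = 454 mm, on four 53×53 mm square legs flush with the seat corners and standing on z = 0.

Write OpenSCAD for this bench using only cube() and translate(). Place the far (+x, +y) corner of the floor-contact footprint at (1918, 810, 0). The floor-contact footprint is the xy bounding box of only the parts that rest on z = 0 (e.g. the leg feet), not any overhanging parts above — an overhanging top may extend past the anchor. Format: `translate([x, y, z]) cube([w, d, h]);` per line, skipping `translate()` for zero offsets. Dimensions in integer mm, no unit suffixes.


translate([292, 440, 410]) cube([1626, 370, 44]);
translate([292, 440, 0]) cube([53, 53, 410]);
translate([292, 757, 0]) cube([53, 53, 410]);
translate([1865, 440, 0]) cube([53, 53, 410]);
translate([1865, 757, 0]) cube([53, 53, 410]);


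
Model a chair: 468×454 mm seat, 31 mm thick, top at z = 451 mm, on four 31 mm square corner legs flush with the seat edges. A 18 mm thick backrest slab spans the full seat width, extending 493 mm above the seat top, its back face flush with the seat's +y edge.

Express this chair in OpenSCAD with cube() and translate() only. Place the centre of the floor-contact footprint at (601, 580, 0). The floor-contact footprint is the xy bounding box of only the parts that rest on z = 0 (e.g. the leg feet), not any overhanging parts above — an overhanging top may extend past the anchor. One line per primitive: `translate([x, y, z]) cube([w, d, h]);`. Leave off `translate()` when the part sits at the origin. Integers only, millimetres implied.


translate([367, 353, 420]) cube([468, 454, 31]);
translate([367, 353, 0]) cube([31, 31, 420]);
translate([804, 353, 0]) cube([31, 31, 420]);
translate([367, 776, 0]) cube([31, 31, 420]);
translate([804, 776, 0]) cube([31, 31, 420]);
translate([367, 789, 451]) cube([468, 18, 493]);


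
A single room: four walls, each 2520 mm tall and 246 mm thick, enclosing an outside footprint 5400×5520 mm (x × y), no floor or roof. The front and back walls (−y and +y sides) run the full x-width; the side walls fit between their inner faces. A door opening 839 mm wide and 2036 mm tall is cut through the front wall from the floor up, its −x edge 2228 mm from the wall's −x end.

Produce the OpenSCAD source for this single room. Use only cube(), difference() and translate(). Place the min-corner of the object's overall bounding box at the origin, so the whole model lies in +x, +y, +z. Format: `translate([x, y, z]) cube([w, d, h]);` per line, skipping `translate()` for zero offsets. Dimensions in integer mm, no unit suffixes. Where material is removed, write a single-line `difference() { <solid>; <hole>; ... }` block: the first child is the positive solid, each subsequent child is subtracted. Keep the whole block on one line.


difference() { cube([5400, 246, 2520]); translate([2228, 0, 0]) cube([839, 246, 2036]); }
translate([0, 5274, 0]) cube([5400, 246, 2520]);
translate([0, 246, 0]) cube([246, 5028, 2520]);
translate([5154, 246, 0]) cube([246, 5028, 2520]);


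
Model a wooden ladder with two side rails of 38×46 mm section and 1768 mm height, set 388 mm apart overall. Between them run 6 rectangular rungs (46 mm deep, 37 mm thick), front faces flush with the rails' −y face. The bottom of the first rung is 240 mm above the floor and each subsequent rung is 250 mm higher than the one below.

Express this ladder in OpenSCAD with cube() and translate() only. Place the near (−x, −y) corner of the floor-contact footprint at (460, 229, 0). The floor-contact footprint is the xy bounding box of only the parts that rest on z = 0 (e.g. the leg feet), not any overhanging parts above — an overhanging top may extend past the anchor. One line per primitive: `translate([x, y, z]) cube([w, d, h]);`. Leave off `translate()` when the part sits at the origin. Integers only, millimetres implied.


translate([460, 229, 0]) cube([38, 46, 1768]);
translate([810, 229, 0]) cube([38, 46, 1768]);
translate([498, 229, 240]) cube([312, 46, 37]);
translate([498, 229, 490]) cube([312, 46, 37]);
translate([498, 229, 740]) cube([312, 46, 37]);
translate([498, 229, 990]) cube([312, 46, 37]);
translate([498, 229, 1240]) cube([312, 46, 37]);
translate([498, 229, 1490]) cube([312, 46, 37]);


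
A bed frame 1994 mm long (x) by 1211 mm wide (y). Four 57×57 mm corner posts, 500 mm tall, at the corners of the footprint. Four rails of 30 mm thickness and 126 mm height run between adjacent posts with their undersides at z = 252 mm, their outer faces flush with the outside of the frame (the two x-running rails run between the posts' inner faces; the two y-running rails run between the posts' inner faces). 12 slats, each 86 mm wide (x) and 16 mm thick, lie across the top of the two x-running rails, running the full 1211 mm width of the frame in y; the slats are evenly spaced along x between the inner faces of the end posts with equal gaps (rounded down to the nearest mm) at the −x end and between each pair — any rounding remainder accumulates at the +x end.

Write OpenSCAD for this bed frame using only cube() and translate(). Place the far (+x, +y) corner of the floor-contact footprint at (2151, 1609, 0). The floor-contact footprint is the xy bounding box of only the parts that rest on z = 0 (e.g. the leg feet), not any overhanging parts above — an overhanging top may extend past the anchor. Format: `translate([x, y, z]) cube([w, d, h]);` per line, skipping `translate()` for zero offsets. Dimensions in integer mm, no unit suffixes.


// slat z = rail_z + rail_h = 252 + 126 = 378
// slat gap = ⌊(1880 − 12·86) / 13⌋ = 65
translate([157, 398, 0]) cube([57, 57, 500]);
translate([157, 1552, 0]) cube([57, 57, 500]);
translate([2094, 398, 0]) cube([57, 57, 500]);
translate([2094, 1552, 0]) cube([57, 57, 500]);
translate([214, 398, 252]) cube([1880, 30, 126]);
translate([214, 1579, 252]) cube([1880, 30, 126]);
translate([157, 455, 252]) cube([30, 1097, 126]);
translate([2121, 455, 252]) cube([30, 1097, 126]);
translate([279, 398, 378]) cube([86, 1211, 16]);
translate([430, 398, 378]) cube([86, 1211, 16]);
translate([581, 398, 378]) cube([86, 1211, 16]);
translate([732, 398, 378]) cube([86, 1211, 16]);
translate([883, 398, 378]) cube([86, 1211, 16]);
translate([1034, 398, 378]) cube([86, 1211, 16]);
translate([1185, 398, 378]) cube([86, 1211, 16]);
translate([1336, 398, 378]) cube([86, 1211, 16]);
translate([1487, 398, 378]) cube([86, 1211, 16]);
translate([1638, 398, 378]) cube([86, 1211, 16]);
translate([1789, 398, 378]) cube([86, 1211, 16]);
translate([1940, 398, 378]) cube([86, 1211, 16]);


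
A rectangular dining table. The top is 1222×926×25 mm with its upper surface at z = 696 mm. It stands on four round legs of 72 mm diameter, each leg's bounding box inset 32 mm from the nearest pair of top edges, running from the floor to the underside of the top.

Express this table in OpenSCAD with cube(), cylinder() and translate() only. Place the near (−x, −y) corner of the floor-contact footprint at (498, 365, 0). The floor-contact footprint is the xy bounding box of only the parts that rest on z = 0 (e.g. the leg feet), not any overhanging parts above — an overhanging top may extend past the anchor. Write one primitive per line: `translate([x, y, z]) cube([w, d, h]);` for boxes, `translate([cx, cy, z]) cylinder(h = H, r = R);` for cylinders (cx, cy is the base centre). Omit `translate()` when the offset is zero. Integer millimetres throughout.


translate([466, 333, 671]) cube([1222, 926, 25]);
translate([534, 401, 0]) cylinder(h = 671, r = 36);
translate([1620, 401, 0]) cylinder(h = 671, r = 36);
translate([534, 1191, 0]) cylinder(h = 671, r = 36);
translate([1620, 1191, 0]) cylinder(h = 671, r = 36);


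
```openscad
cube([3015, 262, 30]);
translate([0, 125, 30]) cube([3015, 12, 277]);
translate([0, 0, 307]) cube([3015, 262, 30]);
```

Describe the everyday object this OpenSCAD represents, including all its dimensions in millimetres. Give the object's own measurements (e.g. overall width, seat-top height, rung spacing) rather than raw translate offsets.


An I-beam lying along x, 3015 mm long. Overall section height 337 mm. Two flanges 262 mm wide (y) and 30 mm thick, one on the floor and one at the top; a web 12 mm thick runs between them, centred on the flange width.


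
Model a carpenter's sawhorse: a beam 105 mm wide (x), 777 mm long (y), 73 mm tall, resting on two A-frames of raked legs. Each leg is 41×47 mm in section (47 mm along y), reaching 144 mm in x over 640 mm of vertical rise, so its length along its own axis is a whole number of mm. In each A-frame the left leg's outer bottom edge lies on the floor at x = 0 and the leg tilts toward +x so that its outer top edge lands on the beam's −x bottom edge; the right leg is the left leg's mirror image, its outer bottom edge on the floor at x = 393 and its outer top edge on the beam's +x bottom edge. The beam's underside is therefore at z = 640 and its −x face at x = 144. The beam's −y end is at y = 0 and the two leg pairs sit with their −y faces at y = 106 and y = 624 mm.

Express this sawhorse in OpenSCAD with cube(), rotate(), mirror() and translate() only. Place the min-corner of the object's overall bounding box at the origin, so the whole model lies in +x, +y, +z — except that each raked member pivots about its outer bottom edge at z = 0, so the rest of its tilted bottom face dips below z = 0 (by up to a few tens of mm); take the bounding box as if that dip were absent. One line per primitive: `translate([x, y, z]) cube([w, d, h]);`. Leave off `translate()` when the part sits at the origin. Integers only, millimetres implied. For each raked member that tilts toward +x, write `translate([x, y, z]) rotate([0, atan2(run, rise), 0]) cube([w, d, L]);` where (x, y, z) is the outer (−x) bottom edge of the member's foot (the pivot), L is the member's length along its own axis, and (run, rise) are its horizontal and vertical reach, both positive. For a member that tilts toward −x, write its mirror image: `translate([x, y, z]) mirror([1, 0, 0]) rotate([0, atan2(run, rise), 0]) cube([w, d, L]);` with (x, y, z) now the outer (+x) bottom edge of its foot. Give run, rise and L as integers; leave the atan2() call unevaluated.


translate([144, 0, 640]) cube([105, 777, 73]);
translate([0, 106, 0]) rotate([0, atan2(144, 640), 0]) cube([41, 47, 656]);
translate([393, 106, 0]) mirror([1, 0, 0]) rotate([0, atan2(144, 640), 0]) cube([41, 47, 656]);
translate([0, 624, 0]) rotate([0, atan2(144, 640), 0]) cube([41, 47, 656]);
translate([393, 624, 0]) mirror([1, 0, 0]) rotate([0, atan2(144, 640), 0]) cube([41, 47, 656]);


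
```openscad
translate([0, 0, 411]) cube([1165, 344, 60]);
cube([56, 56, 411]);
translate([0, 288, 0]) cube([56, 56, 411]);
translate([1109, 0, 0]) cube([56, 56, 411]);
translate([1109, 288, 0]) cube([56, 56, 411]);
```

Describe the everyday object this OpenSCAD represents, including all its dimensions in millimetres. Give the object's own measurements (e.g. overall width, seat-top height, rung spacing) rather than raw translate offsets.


A long wooden bench with a 1165 mm (x) × 344 mm (y) seat, 60 mm thick, its top surface 471 mm above the floor. Four 56 mm square legs at the seat corners, flush with the edges, run from z = 0 to the seat underside.


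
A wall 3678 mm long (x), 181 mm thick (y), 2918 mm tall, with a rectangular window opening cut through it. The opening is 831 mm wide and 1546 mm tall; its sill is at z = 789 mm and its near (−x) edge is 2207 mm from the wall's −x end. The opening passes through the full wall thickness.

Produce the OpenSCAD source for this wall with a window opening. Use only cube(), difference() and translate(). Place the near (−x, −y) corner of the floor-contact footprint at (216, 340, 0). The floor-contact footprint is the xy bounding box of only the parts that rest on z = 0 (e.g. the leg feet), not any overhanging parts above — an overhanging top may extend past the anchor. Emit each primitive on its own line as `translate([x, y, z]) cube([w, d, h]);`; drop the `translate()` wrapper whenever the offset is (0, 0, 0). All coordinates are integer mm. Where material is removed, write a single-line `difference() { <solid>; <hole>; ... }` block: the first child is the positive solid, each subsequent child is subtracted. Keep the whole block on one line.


difference() { translate([216, 340, 0]) cube([3678, 181, 2918]); translate([2423, 340, 789]) cube([831, 181, 1546]); }


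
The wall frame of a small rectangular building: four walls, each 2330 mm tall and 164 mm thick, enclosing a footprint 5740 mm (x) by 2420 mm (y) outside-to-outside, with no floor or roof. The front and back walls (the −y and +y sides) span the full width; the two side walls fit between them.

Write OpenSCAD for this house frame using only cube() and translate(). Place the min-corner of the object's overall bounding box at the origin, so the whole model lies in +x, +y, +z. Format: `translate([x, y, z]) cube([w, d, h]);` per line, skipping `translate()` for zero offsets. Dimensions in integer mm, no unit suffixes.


cube([5740, 164, 2330]);
translate([0, 2256, 0]) cube([5740, 164, 2330]);
translate([0, 164, 0]) cube([164, 2092, 2330]);
translate([5576, 164, 0]) cube([164, 2092, 2330]);


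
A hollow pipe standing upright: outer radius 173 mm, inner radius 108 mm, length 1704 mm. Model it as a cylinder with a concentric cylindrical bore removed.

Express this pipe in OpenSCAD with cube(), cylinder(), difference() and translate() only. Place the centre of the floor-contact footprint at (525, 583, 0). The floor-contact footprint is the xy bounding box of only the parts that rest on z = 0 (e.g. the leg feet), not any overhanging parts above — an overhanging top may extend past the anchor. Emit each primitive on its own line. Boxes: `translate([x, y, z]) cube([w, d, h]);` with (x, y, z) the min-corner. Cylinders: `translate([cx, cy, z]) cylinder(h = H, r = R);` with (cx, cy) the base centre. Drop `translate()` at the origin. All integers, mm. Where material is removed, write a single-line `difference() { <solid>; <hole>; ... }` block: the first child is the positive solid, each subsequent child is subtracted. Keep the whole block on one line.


difference() { translate([525, 583, 0]) cylinder(h = 1704, r = 173); translate([525, 583, 0]) cylinder(h = 1704, r = 108); }


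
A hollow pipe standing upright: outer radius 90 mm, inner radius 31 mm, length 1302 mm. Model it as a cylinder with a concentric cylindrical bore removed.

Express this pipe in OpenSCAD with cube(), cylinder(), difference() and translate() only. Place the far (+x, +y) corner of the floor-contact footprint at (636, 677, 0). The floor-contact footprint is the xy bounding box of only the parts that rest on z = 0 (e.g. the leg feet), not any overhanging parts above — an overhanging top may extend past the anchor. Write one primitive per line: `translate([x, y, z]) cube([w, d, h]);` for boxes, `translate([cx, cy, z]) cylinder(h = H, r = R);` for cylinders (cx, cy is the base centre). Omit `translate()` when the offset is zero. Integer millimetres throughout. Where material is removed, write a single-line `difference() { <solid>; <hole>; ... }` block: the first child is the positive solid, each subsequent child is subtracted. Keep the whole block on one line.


difference() { translate([546, 587, 0]) cylinder(h = 1302, r = 90); translate([546, 587, 0]) cylinder(h = 1302, r = 31); }


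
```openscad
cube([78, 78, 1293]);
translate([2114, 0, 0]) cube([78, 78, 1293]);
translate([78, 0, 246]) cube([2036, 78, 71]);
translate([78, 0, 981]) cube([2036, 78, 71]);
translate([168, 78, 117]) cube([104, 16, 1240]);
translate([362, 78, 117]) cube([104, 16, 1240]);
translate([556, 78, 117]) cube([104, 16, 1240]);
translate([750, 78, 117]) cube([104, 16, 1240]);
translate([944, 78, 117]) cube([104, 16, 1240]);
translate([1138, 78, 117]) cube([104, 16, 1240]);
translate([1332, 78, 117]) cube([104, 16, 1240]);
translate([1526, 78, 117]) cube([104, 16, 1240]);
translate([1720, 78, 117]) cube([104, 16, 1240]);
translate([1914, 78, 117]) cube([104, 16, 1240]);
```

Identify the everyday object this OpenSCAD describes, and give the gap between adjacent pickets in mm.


A fence section. The picket gap is 90 mm.

Two posts, two rails, 10 pickets — a fence section. Span 2036 mm holds 10 pickets of 104 mm with 11 equal gaps: ⌊(2036 − 10·104) / 11⌋ = 90 mm.


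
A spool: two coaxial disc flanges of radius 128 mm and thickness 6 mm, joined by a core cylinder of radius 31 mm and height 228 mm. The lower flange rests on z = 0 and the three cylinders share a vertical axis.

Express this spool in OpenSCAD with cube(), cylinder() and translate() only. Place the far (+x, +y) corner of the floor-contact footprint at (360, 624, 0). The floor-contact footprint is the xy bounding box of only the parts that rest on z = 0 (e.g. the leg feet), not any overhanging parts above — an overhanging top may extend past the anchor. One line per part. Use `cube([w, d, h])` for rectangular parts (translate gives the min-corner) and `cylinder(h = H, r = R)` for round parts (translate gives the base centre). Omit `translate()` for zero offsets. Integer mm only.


translate([232, 496, 0]) cylinder(h = 6, r = 128);
translate([232, 496, 6]) cylinder(h = 228, r = 31);
translate([232, 496, 234]) cylinder(h = 6, r = 128);


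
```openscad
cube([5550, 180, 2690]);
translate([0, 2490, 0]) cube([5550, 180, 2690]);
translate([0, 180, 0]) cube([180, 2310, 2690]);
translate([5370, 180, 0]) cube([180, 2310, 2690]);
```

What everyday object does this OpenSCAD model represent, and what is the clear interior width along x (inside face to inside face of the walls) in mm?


A house (or room) frame. The interior width is 5190 mm.

Four 2690 mm walls enclosing a rectangle with no floor or roof — a room or house frame. Outside width is 5550 mm and wall thickness is 180 mm, so the interior width is 5550 − 2 × 180 = 5190 mm.


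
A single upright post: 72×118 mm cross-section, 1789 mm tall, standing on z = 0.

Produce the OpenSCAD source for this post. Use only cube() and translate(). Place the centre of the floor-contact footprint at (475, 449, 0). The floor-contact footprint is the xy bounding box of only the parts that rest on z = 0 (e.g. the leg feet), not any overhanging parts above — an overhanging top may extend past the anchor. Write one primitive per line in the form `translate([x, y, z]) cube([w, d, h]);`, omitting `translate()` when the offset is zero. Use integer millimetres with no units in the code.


translate([439, 390, 0]) cube([72, 118, 1789]);


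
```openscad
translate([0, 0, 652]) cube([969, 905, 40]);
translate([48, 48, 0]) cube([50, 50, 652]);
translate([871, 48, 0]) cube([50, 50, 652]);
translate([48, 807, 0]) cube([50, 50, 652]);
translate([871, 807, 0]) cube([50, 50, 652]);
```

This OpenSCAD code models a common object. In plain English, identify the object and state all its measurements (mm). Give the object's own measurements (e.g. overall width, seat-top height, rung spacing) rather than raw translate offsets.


A rectangular dining table. The top is 969×905×40 mm with its upper surface at z = 692 mm. It stands on four 50×50 mm square legs, each inset 48 mm from the nearest pair of top edges, running from the floor to the underside of the top.


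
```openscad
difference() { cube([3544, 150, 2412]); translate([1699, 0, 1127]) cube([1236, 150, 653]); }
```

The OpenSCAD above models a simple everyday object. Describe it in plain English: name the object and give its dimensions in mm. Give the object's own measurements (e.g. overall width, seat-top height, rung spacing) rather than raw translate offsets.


A wall 3544 mm long (x), 150 mm thick (y), 2412 mm tall, with a rectangular window opening cut through it. The opening is 1236 mm wide and 653 mm tall; its sill is at z = 1127 mm and its near (−x) edge is 1699 mm from the wall's −x end. The opening passes through the full wall thickness.


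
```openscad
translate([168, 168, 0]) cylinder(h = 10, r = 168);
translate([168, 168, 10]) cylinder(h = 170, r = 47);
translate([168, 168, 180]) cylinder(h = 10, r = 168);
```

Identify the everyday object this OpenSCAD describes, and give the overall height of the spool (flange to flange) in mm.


A spool. The overall height is 190 mm.

Three coaxial cylinders, large–small–large — a spool. Two 10 mm flanges and a 170 mm core give 10 + 170 + 10 = 190 mm.


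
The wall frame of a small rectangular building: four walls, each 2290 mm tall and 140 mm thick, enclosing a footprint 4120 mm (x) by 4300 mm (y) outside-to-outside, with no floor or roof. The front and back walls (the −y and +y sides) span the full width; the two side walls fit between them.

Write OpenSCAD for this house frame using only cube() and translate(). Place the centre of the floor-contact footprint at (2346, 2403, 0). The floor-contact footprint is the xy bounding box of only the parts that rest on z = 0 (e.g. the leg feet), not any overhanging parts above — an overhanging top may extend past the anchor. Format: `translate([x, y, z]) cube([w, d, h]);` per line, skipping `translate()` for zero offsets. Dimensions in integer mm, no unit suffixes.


translate([286, 253, 0]) cube([4120, 140, 2290]);
translate([286, 4413, 0]) cube([4120, 140, 2290]);
translate([286, 393, 0]) cube([140, 4020, 2290]);
translate([4266, 393, 0]) cube([140, 4020, 2290]);


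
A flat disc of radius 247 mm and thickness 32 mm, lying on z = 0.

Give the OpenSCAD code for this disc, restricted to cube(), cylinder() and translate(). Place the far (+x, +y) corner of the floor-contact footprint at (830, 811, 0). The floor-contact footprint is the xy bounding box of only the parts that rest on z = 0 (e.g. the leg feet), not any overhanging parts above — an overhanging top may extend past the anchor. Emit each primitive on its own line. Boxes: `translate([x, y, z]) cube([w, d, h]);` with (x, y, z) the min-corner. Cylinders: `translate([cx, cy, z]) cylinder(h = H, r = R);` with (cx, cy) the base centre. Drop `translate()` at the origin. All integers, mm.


translate([583, 564, 0]) cylinder(h = 32, r = 247);


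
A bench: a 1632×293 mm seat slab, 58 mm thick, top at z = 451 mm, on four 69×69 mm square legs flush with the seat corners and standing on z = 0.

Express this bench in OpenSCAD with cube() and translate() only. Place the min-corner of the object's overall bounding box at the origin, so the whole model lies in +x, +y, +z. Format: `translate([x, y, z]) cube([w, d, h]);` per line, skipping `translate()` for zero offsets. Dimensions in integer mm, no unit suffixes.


translate([0, 0, 393]) cube([1632, 293, 58]);
cube([69, 69, 393]);
translate([0, 224, 0]) cube([69, 69, 393]);
translate([1563, 0, 0]) cube([69, 69, 393]);
translate([1563, 224, 0]) cube([69, 69, 393]);


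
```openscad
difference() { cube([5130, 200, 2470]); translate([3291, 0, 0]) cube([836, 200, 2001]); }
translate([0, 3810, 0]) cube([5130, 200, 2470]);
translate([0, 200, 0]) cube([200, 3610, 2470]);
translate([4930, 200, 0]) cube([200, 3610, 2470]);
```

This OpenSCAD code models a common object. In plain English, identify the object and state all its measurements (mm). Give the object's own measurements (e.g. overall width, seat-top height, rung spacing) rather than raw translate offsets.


A single room: four walls, each 2470 mm tall and 200 mm thick, enclosing an outside footprint 5130×4010 mm (x × y), no floor or roof. The front and back walls (−y and +y sides) run the full x-width; the side walls fit between their inner faces. A door opening 836 mm wide and 2001 mm tall is cut through the front wall from the floor up, its −x edge 3291 mm from the wall's −x end.


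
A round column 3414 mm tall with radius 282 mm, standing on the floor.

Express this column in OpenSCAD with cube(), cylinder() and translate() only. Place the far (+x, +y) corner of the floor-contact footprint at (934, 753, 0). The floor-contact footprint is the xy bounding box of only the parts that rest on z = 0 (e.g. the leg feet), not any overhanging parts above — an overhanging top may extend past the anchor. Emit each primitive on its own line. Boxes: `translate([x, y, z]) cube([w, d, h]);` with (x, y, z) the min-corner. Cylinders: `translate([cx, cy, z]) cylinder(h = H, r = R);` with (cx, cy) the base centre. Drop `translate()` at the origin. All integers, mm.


translate([652, 471, 0]) cylinder(h = 3414, r = 282);


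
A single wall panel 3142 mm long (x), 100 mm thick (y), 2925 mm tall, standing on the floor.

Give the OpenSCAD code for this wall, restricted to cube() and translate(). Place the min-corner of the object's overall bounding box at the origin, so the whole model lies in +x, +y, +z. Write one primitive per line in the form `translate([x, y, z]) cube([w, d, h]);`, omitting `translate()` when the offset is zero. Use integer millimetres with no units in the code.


cube([3142, 100, 2925]);


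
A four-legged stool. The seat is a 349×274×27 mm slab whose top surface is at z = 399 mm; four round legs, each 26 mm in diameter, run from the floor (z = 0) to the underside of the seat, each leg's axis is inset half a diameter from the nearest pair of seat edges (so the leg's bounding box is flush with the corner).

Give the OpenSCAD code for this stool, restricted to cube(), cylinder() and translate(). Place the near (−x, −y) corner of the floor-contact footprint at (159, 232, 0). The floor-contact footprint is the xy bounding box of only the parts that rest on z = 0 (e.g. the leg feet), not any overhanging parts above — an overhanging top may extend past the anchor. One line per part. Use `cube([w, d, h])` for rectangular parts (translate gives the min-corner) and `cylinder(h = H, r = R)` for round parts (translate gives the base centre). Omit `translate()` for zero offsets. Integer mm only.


translate([159, 232, 372]) cube([349, 274, 27]);
translate([172, 245, 0]) cylinder(h = 372, r = 13);
translate([495, 245, 0]) cylinder(h = 372, r = 13);
translate([172, 493, 0]) cylinder(h = 372, r = 13);
translate([495, 493, 0]) cylinder(h = 372, r = 13);


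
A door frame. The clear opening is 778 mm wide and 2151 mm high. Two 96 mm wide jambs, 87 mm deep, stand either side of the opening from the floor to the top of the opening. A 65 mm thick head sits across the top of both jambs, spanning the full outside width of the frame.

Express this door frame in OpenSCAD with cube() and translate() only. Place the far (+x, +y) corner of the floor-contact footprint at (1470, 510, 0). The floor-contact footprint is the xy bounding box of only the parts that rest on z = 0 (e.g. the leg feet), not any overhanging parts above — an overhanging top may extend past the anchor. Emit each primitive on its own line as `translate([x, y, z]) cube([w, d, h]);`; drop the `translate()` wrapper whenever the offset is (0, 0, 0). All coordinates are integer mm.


translate([500, 423, 0]) cube([96, 87, 2151]);
translate([1374, 423, 0]) cube([96, 87, 2151]);
translate([500, 423, 2151]) cube([970, 87, 65]);


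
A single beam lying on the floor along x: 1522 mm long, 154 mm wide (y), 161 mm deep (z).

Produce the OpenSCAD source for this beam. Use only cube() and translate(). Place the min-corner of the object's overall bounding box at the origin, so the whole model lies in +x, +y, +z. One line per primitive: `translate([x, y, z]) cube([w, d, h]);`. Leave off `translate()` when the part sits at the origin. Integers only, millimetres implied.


cube([1522, 154, 161]);


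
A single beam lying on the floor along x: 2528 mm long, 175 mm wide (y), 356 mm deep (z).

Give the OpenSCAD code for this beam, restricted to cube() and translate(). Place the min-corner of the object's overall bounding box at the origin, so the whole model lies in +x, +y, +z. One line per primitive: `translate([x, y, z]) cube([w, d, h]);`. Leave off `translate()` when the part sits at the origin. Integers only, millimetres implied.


cube([2528, 175, 356]);


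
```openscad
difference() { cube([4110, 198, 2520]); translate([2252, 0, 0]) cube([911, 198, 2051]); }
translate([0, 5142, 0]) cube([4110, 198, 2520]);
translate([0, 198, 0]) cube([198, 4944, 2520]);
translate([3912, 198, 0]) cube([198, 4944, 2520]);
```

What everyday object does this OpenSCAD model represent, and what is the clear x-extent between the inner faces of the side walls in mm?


A single room. The interior width is 3714 mm.

Four walls enclosing a rectangle with a door in the front wall — a room. Outside width 4110 minus two 198 mm walls gives 3714 mm.


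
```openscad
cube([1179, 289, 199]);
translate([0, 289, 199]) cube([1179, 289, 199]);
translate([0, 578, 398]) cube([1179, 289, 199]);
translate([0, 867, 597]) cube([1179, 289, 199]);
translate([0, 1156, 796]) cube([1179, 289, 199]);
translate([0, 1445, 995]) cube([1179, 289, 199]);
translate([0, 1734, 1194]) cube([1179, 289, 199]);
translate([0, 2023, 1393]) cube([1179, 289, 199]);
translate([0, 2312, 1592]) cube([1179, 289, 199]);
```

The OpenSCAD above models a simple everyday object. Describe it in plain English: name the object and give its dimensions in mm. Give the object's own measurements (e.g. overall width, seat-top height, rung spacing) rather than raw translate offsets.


A straight staircase of 9 solid steps. Each step is 1179 mm wide (x), 289 mm deep (y, the going) and 199 mm tall (the rise). The first step rests on the floor; each subsequent step sits one going further in +y and one rise higher in +z, directly behind and above the previous step with no overlap.


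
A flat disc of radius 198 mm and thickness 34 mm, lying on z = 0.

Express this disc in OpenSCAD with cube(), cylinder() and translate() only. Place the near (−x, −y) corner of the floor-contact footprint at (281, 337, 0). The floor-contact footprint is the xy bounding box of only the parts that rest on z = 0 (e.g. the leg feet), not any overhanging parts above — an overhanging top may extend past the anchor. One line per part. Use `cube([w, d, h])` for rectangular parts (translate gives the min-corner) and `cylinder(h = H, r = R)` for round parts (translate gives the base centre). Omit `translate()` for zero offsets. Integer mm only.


translate([479, 535, 0]) cylinder(h = 34, r = 198);


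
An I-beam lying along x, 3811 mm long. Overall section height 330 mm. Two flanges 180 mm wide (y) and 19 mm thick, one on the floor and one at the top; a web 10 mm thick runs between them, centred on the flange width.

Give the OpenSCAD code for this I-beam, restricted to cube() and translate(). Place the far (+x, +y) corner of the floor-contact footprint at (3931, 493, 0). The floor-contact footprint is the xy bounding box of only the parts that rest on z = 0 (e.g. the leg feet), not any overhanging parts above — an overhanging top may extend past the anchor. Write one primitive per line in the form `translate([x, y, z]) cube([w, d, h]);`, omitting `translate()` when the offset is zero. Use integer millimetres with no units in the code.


translate([120, 313, 0]) cube([3811, 180, 19]);
translate([120, 398, 19]) cube([3811, 10, 292]);
translate([120, 313, 311]) cube([3811, 180, 19]);
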